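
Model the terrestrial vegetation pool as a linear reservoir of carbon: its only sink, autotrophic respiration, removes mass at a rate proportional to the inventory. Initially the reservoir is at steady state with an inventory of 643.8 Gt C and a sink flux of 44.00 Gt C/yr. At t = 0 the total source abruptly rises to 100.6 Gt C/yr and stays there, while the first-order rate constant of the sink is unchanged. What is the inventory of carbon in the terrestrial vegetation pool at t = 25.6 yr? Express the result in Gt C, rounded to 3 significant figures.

The sink rate constant is k = F₀/M₀ = 44.00/643.8 = 0.06834 yr⁻¹.
Solving dM/dt = F₁ − kM with M(0) = M₀ gives M(t) = F₁/k + (M₀ − F₁/k)·e^(−kt).
F₁/k = 100.6/0.06834 = 1472.0 Gt C; kt = 0.06834 × 25.6 = 1.750, e^(−kt) = 0.1738.
M(25.6) = 1472.0 + (643.8 − 1472.0) × 0.1738 = 1472.0 − 144.0 = 1328.0 Gt C.

1330 Gt C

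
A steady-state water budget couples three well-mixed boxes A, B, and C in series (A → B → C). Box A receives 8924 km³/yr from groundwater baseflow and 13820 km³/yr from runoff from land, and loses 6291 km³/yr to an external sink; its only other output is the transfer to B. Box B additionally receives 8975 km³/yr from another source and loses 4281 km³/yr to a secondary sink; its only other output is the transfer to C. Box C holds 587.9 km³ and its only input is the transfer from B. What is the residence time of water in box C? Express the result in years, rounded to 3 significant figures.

0.0278 yr

Box A: F(A→B) = (8924 + 13820) − 6291 = 16453 km³/yr.
Box B: F(B→C) = (16453 + 8975) − 4281 = 21147 km³/yr.
Box C throughput = its input = 21147 km³/yr; τ = 587.9 / 21147 = 0.02780 yr.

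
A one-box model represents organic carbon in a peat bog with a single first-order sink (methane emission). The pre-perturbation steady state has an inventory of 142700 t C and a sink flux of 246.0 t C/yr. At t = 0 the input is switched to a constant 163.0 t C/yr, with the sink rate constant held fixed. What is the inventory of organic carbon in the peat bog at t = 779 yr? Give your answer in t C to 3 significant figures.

107000 t C

τ = M₀/F₀ = 142700/246.0 = 580.1 yr; rate constant k = 1/τ.
New steady state M_∞ = F₁/k = F₁·τ = 163.0 × 580.1 = 94553 t C.
M(t) = M_∞ + (M₀ − M_∞)·e^(−t/τ); t/τ = 779/580.1 = 1.343, so e^(−t/τ) = 0.2611.
M(t) = 94553 + 48150 × 0.2611 = 107120 t C.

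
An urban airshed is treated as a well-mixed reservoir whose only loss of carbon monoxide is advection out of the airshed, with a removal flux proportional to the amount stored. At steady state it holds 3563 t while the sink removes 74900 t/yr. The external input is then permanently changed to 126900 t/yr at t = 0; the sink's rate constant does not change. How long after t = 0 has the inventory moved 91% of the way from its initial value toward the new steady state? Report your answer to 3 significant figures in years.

τ = M₀/F₀ = 3563/74900 = 0.04757 yr.
The remaining gap fraction is e^(−t/τ); 91% covered ⇒ e^(−t/τ) = 0.0900.
t = −τ ln(0.0900) = 0.04757 × 2.408 = 0.1145 yr.

0.115 yr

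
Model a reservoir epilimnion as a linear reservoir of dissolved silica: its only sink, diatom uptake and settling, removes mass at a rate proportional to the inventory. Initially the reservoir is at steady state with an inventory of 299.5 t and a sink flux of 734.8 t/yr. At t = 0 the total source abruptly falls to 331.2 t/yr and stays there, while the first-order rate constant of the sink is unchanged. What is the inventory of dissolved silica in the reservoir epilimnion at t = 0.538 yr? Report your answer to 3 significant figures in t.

179 t

τ = M₀/F₀ = 299.5/734.8 = 0.4076 yr; rate constant k = 1/τ.
New steady state M_∞ = F₁/k = F₁·τ = 331.2 × 0.4076 = 135.00 t.
M(t) = M_∞ + (M₀ − M_∞)·e^(−t/τ); t/τ = 0.538/0.4076 = 1.320, so e^(−t/τ) = 0.2672.
M(t) = 135.00 + 164.5 × 0.2672 = 178.94 t.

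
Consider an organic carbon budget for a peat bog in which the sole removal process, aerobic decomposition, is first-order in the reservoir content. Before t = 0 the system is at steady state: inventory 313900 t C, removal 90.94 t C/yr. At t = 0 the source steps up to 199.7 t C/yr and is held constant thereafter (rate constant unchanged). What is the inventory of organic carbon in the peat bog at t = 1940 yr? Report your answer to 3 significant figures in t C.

The sink rate constant is k = F₀/M₀ = 90.94/313900 = 0.0002897 yr⁻¹.
Solving dM/dt = F₁ − kM with M(0) = M₀ gives M(t) = F₁/k + (M₀ − F₁/k)·e^(−kt).
F₁/k = 199.7/0.0002897 = 689310 t C; kt = 0.0002897 × 1940 = 0.5620, e^(−kt) = 0.5700.
M(1940) = 689310 + (313900 − 689310) × 0.5700 = 689310 − 214000 = 475310 t C.

475000 t C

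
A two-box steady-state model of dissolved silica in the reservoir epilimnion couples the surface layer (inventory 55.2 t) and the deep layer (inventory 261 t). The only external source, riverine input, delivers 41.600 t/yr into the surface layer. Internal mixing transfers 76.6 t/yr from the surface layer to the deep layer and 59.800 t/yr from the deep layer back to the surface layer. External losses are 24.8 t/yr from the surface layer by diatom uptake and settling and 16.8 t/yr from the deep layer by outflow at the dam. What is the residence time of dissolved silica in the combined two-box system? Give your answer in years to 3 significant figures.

Residence time in the combined system uses the total inventory and the total *external* removal — internal exchanges between the two boxes cancel.
M_total = 55.2 + 261 = 316.20 t.
ΣF_external_out = 24.8 + 16.8 = 41.600 t/yr.
τ = M_total / ΣF_ext = 316.20 / 41.600 = 7.601 yr.

7.60 yr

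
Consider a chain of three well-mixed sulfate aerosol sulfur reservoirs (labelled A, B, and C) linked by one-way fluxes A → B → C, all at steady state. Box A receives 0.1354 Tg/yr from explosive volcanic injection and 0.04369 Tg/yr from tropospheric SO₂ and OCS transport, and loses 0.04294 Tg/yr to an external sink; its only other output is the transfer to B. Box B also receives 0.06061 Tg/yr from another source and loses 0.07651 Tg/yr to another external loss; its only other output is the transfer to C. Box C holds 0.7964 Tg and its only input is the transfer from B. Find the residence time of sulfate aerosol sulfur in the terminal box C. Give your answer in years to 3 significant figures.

6.62 yr

Box A: F(A→B) = (0.1354 + 0.04369) − 0.04294 = 0.13615 Tg/yr.
Box B: F(B→C) = (0.13615 + 0.06061) − 0.07651 = 0.12025 Tg/yr.
Box C throughput = its input = 0.12025 Tg/yr; τ = 0.7964 / 0.12025 = 6.623 yr.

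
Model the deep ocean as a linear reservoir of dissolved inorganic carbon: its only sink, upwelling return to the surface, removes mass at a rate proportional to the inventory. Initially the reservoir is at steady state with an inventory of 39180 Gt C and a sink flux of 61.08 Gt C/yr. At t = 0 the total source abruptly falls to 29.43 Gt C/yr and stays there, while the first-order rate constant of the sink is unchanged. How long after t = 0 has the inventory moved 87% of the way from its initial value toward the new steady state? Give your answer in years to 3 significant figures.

1310 yr

τ = M₀/F₀ = 39180/61.08 = 641.5 yr.
The remaining gap fraction is e^(−t/τ); 87% covered ⇒ e^(−t/τ) = 0.130.
t = −τ ln(0.130) = 641.5 × 2.040 = 1309 yr.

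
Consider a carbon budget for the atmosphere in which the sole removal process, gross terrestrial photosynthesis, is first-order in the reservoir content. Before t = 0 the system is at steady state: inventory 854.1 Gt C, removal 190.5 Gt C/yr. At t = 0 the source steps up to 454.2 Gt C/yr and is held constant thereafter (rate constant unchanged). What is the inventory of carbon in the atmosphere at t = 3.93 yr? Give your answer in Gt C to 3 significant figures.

1540 Gt C

Residence time τ = M₀/F₀ = 4.483 yr. The eventual steady state is M_∞ = M₀·(F₁/F₀) = 854.1 × 454.2/190.5 = 2036.4 Gt C.
The anomaly ΔM(t) = M(t) − M_∞ decays as ΔM₀·e^(−t/τ) with ΔM₀ = 854.1 − 2036.4 = −1182 Gt C.
At t = 3.93 yr, e^(−t/τ) = e^(−0.8766) = 0.4162, so ΔM = −492.1 Gt C and M = 2036.4 − 492.1 = 1544.3 Gt C.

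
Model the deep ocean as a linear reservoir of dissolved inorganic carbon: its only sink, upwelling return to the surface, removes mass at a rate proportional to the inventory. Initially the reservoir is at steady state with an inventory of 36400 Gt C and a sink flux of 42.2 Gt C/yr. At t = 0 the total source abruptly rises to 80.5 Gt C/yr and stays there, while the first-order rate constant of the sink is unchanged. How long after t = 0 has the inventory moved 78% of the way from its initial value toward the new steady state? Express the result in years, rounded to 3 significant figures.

τ = M₀/F₀ = 36400/42.2 = 862.6 yr.
The remaining gap fraction is e^(−t/τ); 78% covered ⇒ e^(−t/τ) = 0.220.
t = −τ ln(0.220) = 862.6 × 1.514 = 1306 yr.

1310 yr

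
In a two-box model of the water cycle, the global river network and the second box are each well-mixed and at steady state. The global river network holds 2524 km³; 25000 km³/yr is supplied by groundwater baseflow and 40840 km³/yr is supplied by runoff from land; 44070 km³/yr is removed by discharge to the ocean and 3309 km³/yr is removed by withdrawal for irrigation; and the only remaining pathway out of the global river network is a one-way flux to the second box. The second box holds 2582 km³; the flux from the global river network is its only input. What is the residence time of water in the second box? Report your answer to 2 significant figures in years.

0.14 yr

Balance the global river network: ΣF_in = 25000 + 40840 = 65840 km³/yr.
Flux to the second box = ΣF_in − (44070 + 3309) = 18461 km³/yr.
At steady state the output of the second box equals its input, 18461 km³/yr.
τ = M / F = 2582 / 18461 = 0.1399 yr.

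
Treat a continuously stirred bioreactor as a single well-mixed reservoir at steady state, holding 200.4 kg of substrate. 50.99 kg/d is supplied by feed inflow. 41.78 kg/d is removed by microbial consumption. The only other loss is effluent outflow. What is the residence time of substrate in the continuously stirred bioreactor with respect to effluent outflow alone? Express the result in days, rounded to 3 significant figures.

21.8 d

At steady state ΣF_in = ΣF_out.
ΣF_in = 50.990 kg/d.
Effluent outflow flux = ΣF_in − (41.78) = 50.990 − 41.78 = 9.210 kg/d.
τ = M / F = 200.4 / 9.210 = 21.76 d.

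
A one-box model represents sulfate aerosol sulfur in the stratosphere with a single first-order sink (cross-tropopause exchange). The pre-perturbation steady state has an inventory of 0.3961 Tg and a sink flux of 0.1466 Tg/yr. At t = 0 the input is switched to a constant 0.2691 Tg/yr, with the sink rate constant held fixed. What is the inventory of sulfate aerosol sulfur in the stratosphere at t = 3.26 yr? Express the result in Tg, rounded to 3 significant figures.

τ = M₀/F₀ = 0.3961/0.1466 = 2.702 yr; rate constant k = 1/τ.
New steady state M_∞ = F₁/k = F₁·τ = 0.2691 × 2.702 = 0.72708 Tg.
M(t) = M_∞ + (M₀ − M_∞)·e^(−t/τ); t/τ = 3.26/2.702 = 1.207, so e^(−t/τ) = 0.2992.
M(t) = 0.72708 − 0.3310 × 0.2992 = 0.62804 Tg.

0.628 Tg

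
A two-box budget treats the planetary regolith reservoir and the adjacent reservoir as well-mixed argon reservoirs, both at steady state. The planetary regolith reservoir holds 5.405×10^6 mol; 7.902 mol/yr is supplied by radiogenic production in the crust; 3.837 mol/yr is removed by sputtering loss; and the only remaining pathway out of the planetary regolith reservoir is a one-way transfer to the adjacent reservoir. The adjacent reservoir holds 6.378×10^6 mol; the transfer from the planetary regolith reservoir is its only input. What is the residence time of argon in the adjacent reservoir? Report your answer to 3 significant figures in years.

1.57×10^6 yr

Balance the planetary regolith reservoir: ΣF_in = 7.9020 mol/yr.
Transfer to the adjacent reservoir = ΣF_in − (3.837) = 4.0650 mol/yr.
At steady state the output of the adjacent reservoir equals its input, 4.0650 mol/yr.
τ = M / F = 6.378×10^6 / 4.0650 = 1.569×10^6 yr.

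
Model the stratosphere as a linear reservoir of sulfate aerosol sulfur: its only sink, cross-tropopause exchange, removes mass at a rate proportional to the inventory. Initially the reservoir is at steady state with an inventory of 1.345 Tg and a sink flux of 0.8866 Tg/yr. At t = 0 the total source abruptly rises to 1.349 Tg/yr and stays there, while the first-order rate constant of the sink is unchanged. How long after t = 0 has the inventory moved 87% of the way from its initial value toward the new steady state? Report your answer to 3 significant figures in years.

3.10 yr

τ = M₀/F₀ = 1.345/0.8866 = 1.517 yr.
The remaining gap fraction is e^(−t/τ); 87% covered ⇒ e^(−t/τ) = 0.130.
t = −τ ln(0.130) = 1.517 × 2.040 = 3.095 yr.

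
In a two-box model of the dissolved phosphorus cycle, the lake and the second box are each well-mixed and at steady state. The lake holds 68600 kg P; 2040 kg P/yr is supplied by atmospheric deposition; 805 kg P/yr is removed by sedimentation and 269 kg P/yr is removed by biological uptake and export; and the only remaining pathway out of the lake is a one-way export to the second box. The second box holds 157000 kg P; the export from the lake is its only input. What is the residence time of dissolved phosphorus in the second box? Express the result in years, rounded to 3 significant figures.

Balance the lake: ΣF_in = 2040.0 kg P/yr.
Export to the second box = ΣF_in − (805 + 269) = 966.00 kg P/yr.
At steady state the output of the second box equals its input, 966.00 kg P/yr.
τ = M / F = 157000 / 966.00 = 162.5 yr.

163 yr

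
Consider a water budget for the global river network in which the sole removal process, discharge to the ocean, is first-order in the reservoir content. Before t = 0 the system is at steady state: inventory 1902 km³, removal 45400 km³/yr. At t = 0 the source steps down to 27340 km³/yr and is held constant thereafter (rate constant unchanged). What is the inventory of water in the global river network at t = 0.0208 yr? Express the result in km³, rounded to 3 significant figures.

Residence time τ = M₀/F₀ = 0.04189 yr. The eventual steady state is M_∞ = M₀·(F₁/F₀) = 1902 × 27340/45400 = 1145.4 km³.
The anomaly ΔM(t) = M(t) − M_∞ decays as ΔM₀·e^(−t/τ) with ΔM₀ = 1902 − 1145.4 = 756.6 km³.
At t = 0.0208 yr, e^(−t/τ) = e^(−0.4965) = 0.6087, so ΔM = 460.5 km³ and M = 1145.4 + 460.5 = 1605.9 km³.

1610 km³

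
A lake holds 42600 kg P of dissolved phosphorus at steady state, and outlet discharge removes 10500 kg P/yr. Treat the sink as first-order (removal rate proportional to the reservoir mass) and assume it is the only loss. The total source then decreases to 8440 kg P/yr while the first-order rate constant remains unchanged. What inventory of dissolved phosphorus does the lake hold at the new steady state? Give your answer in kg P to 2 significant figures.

Rate constant k = F/M = 10500 / 42600 = 0.2465 yr⁻¹.
At the new steady state, source = k·M_new ⇒ M_new = 8440 / 0.2465 = 34240 kg P.
(Equivalently M_new = M × F_new/F_old = 42600 × 8440/10500.)

34000 kg P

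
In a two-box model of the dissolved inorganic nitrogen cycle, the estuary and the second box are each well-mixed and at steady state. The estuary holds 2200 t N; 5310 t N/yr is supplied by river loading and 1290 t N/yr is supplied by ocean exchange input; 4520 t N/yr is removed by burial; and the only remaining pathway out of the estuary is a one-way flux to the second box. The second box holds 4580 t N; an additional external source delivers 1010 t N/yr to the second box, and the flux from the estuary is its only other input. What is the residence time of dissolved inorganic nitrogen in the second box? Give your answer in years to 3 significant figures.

Balance the estuary: ΣF_in = 5310 + 1290 = 6600.0 t N/yr.
Flux to the second box = ΣF_in − (4520) = 2080.0 t N/yr.
Total input to the second box = 2080.0 + 1010 = 3090.0 t N/yr; at steady state this equals its total output.
τ = M / F = 4580 / 3090.0 = 1.482 yr.

1.48 yr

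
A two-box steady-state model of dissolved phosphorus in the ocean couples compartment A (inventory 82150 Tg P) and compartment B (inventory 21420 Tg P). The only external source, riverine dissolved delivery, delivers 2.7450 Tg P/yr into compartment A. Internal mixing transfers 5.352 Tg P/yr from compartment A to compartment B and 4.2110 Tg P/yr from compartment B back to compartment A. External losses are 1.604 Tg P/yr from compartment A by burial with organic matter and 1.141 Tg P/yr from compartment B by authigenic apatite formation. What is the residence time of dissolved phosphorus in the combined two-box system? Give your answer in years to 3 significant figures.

37700 yr

Treat the two boxes together as one reservoir: the mixing fluxes between them are internal recycling, so τ = ΣM / Σ(external losses).
M_total = 82150 + 21420 = 103570 Tg P.
ΣF_external_out = 1.604 + 1.141 = 2.7450 Tg P/yr.
τ = M_total / ΣF_ext = 103570 / 2.7450 = 37730 yr.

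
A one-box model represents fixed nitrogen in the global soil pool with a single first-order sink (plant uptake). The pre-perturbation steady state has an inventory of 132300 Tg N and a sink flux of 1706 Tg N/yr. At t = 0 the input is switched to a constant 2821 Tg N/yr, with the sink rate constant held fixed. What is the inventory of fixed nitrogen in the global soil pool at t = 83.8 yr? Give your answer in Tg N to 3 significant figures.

τ = M₀/F₀ = 132300/1706 = 77.55 yr; rate constant k = 1/τ.
New steady state M_∞ = F₁/k = F₁·τ = 2821 × 77.55 = 218770 Tg N.
M(t) = M_∞ + (M₀ − M_∞)·e^(−t/τ); t/τ = 83.8/77.55 = 1.081, so e^(−t/τ) = 0.3394.
M(t) = 218770 − 86470 × 0.3394 = 189420 Tg N.

189000 Tg N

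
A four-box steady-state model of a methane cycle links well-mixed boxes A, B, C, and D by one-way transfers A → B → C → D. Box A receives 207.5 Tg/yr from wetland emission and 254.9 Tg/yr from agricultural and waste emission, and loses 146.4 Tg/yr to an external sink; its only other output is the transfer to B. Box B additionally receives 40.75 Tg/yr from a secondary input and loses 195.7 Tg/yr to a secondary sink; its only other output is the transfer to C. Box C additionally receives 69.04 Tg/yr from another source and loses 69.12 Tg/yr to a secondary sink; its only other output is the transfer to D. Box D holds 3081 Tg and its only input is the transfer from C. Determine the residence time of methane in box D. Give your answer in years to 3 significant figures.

19.1 yr

Box A: F(A→B) = (207.5 + 254.9) − 146.4 = 316.00 Tg/yr.
Box B: F(B→C) = (316.00 + 40.75) − 195.7 = 161.05 Tg/yr.
Box C: F(C→D) = (161.05 + 69.04) − 69.12 = 160.97 Tg/yr.
Box D throughput = its input = 160.97 Tg/yr; τ = 3081 / 160.97 = 19.14 yr.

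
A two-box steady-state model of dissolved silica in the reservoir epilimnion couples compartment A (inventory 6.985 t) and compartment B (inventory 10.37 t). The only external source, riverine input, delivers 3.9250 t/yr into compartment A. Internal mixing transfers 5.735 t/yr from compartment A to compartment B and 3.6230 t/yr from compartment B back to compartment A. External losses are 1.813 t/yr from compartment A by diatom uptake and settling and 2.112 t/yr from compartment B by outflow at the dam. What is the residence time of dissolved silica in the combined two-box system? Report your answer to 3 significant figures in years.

4.42 yr

Residence time in the combined system uses the total inventory and the total *external* removal — internal exchanges between the two boxes cancel.
M_total = 6.985 + 10.37 = 17.355 t.
ΣF_external_out = 1.813 + 2.112 = 3.9250 t/yr.
τ = M_total / ΣF_ext = 17.355 / 3.9250 = 4.422 yr.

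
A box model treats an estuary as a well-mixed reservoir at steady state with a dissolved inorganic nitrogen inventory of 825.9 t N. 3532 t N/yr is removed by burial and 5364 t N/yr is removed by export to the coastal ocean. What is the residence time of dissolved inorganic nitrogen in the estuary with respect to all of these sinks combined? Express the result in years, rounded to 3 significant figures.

Total removal flux = 3532 + 5364 = 8896.0 t N/yr.
τ = M / ΣF_out = 825.9 / 8896.0 = 0.09284 yr.

0.0928 yr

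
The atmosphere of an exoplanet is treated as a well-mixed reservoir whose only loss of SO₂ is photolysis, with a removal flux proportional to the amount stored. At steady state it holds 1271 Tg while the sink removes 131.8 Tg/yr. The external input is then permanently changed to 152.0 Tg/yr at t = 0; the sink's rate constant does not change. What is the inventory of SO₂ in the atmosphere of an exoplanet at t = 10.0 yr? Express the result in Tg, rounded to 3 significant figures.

1400 Tg

τ = M₀/F₀ = 1271/131.8 = 9.643 yr; rate constant k = 1/τ.
New steady state M_∞ = F₁/k = F₁·τ = 152.0 × 9.643 = 1465.8 Tg.
M(t) = M_∞ + (M₀ − M_∞)·e^(−t/τ); t/τ = 10.0/9.643 = 1.037, so e^(−t/τ) = 0.3545.
M(t) = 1465.8 − 194.8 × 0.3545 = 1396.7 Tg.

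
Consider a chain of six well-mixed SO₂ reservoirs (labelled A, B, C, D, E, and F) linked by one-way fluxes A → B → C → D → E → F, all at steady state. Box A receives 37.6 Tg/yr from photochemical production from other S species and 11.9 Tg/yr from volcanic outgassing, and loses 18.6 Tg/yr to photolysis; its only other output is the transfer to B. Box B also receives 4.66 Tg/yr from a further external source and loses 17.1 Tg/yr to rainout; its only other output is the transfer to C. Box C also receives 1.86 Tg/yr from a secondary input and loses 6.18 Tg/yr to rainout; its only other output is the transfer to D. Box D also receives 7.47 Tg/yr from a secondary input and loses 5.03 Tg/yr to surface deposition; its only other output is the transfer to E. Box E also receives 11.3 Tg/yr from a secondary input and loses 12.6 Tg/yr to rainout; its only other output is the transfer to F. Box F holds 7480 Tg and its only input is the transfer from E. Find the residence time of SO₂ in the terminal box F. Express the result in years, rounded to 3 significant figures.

490 yr

Box A: F(A→B) = (37.6 + 11.9) − 18.6 = 30.900 Tg/yr.
Box B: F(B→C) = (30.900 + 4.66) − 17.1 = 18.460 Tg/yr.
Box C: F(C→D) = (18.460 + 1.86) − 6.18 = 14.140 Tg/yr.
Box D: F(D→E) = (14.140 + 7.47) − 5.03 = 16.580 Tg/yr.
Box E: F(E→F) = (16.580 + 11.3) − 12.6 = 15.280 Tg/yr.
Box F throughput = its input = 15.280 Tg/yr; τ = 7480 / 15.280 = 489.5 yr.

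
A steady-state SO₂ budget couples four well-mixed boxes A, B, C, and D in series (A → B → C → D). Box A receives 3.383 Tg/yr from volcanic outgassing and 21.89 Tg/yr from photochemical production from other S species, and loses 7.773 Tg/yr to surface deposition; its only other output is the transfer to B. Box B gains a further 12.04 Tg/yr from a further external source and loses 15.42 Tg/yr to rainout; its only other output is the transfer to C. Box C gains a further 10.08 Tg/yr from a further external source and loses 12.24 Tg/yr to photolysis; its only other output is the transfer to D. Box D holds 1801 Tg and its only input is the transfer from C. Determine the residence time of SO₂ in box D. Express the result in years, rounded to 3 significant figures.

Box A: F(A→B) = (3.383 + 21.89) − 7.773 = 17.500 Tg/yr.
Box B: F(B→C) = (17.500 + 12.04) − 15.42 = 14.120 Tg/yr.
Box C: F(C→D) = (14.120 + 10.08) − 12.24 = 11.960 Tg/yr.
Box D throughput = its input = 11.960 Tg/yr; τ = 1801 / 11.960 = 150.6 yr.

151 yr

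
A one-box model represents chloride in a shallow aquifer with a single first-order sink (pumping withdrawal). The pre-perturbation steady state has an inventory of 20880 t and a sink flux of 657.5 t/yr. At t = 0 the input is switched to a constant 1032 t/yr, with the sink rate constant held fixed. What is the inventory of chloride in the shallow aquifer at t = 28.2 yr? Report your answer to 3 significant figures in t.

τ = M₀/F₀ = 20880/657.5 = 31.76 yr; rate constant k = 1/τ.
New steady state M_∞ = F₁/k = F₁·τ = 1032 × 31.76 = 32773 t.
M(t) = M_∞ + (M₀ − M_∞)·e^(−t/τ); t/τ = 28.2/31.76 = 0.8880, so e^(−t/τ) = 0.4115.
M(t) = 32773 − 11890 × 0.4115 = 27879 t.

27900 t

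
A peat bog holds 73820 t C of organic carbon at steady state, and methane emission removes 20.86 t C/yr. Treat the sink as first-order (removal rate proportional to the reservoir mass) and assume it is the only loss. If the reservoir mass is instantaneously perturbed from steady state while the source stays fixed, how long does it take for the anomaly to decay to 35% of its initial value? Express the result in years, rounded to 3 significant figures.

3720 yr

For a linear reservoir the anomaly decays as exp(−t/τ) with τ = M/F = 73820/20.86 = 3539 yr.
exp(−t/τ) = 0.35 ⇒ t = −τ ln(0.35) = 3539 × 1.050 = 3715 yr.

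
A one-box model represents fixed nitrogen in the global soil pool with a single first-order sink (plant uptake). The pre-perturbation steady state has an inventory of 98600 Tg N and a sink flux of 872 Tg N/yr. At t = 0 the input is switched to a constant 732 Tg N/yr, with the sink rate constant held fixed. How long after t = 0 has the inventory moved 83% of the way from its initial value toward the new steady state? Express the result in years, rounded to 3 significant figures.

200 yr

τ = M₀/F₀ = 98600/872 = 113.1 yr.
The remaining gap fraction is e^(−t/τ); 83% covered ⇒ e^(−t/τ) = 0.170.
t = −τ ln(0.170) = 113.1 × 1.772 = 200.4 yr.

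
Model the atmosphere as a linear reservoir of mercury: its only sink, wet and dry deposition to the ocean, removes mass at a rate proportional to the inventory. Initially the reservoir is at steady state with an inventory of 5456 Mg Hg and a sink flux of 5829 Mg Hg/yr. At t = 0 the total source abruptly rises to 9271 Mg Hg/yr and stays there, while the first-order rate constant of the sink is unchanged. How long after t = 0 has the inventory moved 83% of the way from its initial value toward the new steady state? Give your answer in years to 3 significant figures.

1.66 yr

τ = M₀/F₀ = 5456/5829 = 0.9360 yr.
The remaining gap fraction is e^(−t/τ); 83% covered ⇒ e^(−t/τ) = 0.170.
t = −τ ln(0.170) = 0.9360 × 1.772 = 1.659 yr.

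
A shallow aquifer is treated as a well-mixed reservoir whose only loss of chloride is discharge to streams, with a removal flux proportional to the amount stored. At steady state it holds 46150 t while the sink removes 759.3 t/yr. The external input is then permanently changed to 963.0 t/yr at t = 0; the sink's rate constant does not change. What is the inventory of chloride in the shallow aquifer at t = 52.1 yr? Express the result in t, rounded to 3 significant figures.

53300 t

Residence time τ = M₀/F₀ = 60.78 yr. The eventual steady state is M_∞ = M₀·(F₁/F₀) = 46150 × 963.0/759.3 = 58531 t.
The anomaly ΔM(t) = M(t) − M_∞ decays as ΔM₀·e^(−t/τ) with ΔM₀ = 46150 − 58531 = −12380 t.
At t = 52.1 yr, e^(−t/τ) = e^(−0.8572) = 0.4244, so ΔM = −5254 t and M = 58531 − 5254 = 53277 t.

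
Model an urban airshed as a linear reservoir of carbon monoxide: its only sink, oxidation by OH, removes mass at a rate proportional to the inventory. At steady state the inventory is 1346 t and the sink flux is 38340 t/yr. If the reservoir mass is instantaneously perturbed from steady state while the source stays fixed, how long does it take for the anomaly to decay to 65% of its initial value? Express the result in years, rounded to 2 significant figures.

For a linear reservoir the anomaly decays as exp(−t/τ) with τ = M/F = 1346/38340 = 0.03511 yr.
exp(−t/τ) = 0.65 ⇒ t = −τ ln(0.65) = 0.03511 × 0.4308 = 0.01512 yr.

0.015 yr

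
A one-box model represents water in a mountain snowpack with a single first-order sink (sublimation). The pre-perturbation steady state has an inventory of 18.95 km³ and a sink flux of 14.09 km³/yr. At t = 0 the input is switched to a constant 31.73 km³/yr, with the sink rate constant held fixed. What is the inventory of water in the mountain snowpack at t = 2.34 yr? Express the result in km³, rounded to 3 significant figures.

38.5 km³

Residence time τ = M₀/F₀ = 1.345 yr. The eventual steady state is M_∞ = M₀·(F₁/F₀) = 18.95 × 31.73/14.09 = 42.674 km³.
The anomaly ΔM(t) = M(t) − M_∞ decays as ΔM₀·e^(−t/τ) with ΔM₀ = 18.95 − 42.674 = −23.72 km³.
At t = 2.34 yr, e^(−t/τ) = e^(−1.740) = 0.1755, so ΔM = −4.165 km³ and M = 42.674 − 4.165 = 38.510 km³.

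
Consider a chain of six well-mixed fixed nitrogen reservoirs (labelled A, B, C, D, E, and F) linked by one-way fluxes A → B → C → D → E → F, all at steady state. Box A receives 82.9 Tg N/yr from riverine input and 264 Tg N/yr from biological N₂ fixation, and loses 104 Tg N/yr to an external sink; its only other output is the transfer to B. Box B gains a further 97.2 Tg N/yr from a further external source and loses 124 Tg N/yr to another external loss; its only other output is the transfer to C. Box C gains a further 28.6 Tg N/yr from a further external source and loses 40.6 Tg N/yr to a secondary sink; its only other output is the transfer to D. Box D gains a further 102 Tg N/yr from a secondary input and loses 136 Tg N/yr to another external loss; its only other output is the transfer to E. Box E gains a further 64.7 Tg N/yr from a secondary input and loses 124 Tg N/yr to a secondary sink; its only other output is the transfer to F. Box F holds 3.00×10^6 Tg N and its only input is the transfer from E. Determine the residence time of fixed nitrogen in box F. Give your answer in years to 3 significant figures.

27100 yr

Box A: F(A→B) = (82.9 + 264) − 104 = 242.90 Tg N/yr.
Box B: F(B→C) = (242.90 + 97.2) − 124 = 216.10 Tg N/yr.
Box C: F(C→D) = (216.10 + 28.6) − 40.6 = 204.10 Tg N/yr.
Box D: F(D→E) = (204.10 + 102) − 136 = 170.10 Tg N/yr.
Box E: F(E→F) = (170.10 + 64.7) − 124 = 110.80 Tg N/yr.
Box F throughput = its input = 110.80 Tg N/yr; τ = 3.00×10^6 / 110.80 = 27080 yr.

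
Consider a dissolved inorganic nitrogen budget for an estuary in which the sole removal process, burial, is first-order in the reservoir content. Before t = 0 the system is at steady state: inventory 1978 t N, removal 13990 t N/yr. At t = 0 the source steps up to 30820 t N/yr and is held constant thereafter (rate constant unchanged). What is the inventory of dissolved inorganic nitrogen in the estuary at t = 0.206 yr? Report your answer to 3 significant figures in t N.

3800 t N

Residence time τ = M₀/F₀ = 0.1414 yr. The eventual steady state is M_∞ = M₀·(F₁/F₀) = 1978 × 30820/13990 = 4357.5 t N.
The anomaly ΔM(t) = M(t) − M_∞ decays as ΔM₀·e^(−t/τ) with ΔM₀ = 1978 − 4357.5 = −2380 t N.
At t = 0.206 yr, e^(−t/τ) = e^(−1.457) = 0.2329, so ΔM = −554.3 t N and M = 4357.5 − 554.3 = 3803.3 t N.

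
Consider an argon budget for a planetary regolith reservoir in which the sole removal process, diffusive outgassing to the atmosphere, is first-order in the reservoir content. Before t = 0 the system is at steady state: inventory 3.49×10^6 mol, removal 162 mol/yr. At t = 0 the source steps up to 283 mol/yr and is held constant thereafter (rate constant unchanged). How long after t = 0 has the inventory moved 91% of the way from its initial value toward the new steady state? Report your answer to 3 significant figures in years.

τ = M₀/F₀ = 3.49×10^6/162 = 21540 yr.
The remaining gap fraction is e^(−t/τ); 91% covered ⇒ e^(−t/τ) = 0.0900.
t = −τ ln(0.0900) = 21540 × 2.408 = 51870 yr.

51900 yr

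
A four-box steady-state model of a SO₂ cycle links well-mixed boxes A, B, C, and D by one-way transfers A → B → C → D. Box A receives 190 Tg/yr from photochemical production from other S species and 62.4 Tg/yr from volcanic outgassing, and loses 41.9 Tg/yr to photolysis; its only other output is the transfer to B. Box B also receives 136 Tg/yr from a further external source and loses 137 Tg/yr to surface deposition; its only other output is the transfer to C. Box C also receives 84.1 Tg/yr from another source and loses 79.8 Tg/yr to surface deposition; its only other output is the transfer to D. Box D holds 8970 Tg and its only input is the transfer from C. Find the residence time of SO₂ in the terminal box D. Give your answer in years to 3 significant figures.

42.0 yr

Box A: F(A→B) = (190 + 62.4) − 41.9 = 210.50 Tg/yr.
Box B: F(B→C) = (210.50 + 136) − 137 = 209.50 Tg/yr.
Box C: F(C→D) = (209.50 + 84.1) − 79.8 = 213.80 Tg/yr.
Box D throughput = its input = 213.80 Tg/yr; τ = 8970 / 213.80 = 41.96 yr.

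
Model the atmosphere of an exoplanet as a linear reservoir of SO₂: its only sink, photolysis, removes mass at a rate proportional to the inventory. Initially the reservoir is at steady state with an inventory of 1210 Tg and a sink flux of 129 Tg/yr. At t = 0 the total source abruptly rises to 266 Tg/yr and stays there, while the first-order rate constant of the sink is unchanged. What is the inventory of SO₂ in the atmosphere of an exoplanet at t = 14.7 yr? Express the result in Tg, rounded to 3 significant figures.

2230 Tg

τ = M₀/F₀ = 1210/129 = 9.380 yr; rate constant k = 1/τ.
New steady state M_∞ = F₁/k = F₁·τ = 266 × 9.380 = 2495.0 Tg.
M(t) = M_∞ + (M₀ − M_∞)·e^(−t/τ); t/τ = 14.7/9.380 = 1.567, so e^(−t/τ) = 0.2086.
M(t) = 2495.0 − 1285 × 0.2086 = 2226.9 Tg.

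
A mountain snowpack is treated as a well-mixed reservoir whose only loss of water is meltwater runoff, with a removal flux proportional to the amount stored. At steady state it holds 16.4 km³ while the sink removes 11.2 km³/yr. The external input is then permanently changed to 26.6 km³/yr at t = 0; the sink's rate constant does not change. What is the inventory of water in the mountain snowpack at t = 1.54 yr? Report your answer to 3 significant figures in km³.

31.1 km³

Residence time τ = M₀/F₀ = 1.464 yr. The eventual steady state is M_∞ = M₀·(F₁/F₀) = 16.4 × 26.6/11.2 = 38.950 km³.
The anomaly ΔM(t) = M(t) − M_∞ decays as ΔM₀·e^(−t/τ) with ΔM₀ = 16.4 − 38.950 = −22.55 km³.
At t = 1.54 yr, e^(−t/τ) = e^(−1.052) = 0.3493, so ΔM = −7.878 km³ and M = 38.950 − 7.878 = 31.072 km³.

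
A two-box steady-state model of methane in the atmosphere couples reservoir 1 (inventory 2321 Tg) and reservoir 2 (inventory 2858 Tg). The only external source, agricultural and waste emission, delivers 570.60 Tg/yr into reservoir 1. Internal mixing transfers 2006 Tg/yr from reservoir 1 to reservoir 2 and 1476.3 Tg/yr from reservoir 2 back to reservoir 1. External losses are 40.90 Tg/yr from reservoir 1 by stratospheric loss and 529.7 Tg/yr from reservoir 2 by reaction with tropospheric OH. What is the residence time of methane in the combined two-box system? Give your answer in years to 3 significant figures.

For the system as a whole, the A↔B exchange is internal and contributes nothing to the throughput; only the external sinks remove mass.
M_total = 2321 + 2858 = 5179.0 Tg.
ΣF_external_out = 40.90 + 529.7 = 570.60 Tg/yr.
τ = M_total / ΣF_ext = 5179.0 / 570.60 = 9.076 yr.

9.08 yr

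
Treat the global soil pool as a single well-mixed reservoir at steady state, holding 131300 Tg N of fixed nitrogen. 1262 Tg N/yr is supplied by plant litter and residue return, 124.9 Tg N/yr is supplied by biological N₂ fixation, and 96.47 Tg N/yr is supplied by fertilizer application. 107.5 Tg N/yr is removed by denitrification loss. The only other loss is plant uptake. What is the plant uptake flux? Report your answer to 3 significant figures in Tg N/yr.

1380 Tg N/yr

At steady state ΣF_in = ΣF_out.
ΣF_in = 1262 + 124.9 + 96.47 = 1483.4 Tg N/yr.
Plant uptake flux = ΣF_in − (107.5) = 1483.4 − 107.5 = 1376 Tg N/yr.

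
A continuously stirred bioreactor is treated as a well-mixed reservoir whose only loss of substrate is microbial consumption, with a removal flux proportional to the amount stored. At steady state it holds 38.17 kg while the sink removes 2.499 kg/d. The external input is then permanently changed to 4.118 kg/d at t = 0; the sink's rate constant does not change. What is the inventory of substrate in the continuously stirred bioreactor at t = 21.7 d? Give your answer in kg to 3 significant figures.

Residence time τ = M₀/F₀ = 15.27 d. The eventual steady state is M_∞ = M₀·(F₁/F₀) = 38.17 × 4.118/2.499 = 62.899 kg.
The anomaly ΔM(t) = M(t) − M_∞ decays as ΔM₀·e^(−t/τ) with ΔM₀ = 38.17 − 62.899 = −24.73 kg.
At t = 21.7 d, e^(−t/τ) = e^(−1.421) = 0.2415, so ΔM = −5.973 kg and M = 62.899 − 5.973 = 56.926 kg.

56.9 kg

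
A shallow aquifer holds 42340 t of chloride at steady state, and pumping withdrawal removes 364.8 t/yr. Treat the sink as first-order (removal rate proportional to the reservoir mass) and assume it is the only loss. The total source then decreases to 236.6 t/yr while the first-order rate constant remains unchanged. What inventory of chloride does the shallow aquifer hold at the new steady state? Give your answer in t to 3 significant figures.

27500 t

Rate constant k = F/M = 364.8 / 42340 = 0.008616 yr⁻¹.
At the new steady state, source = k·M_new ⇒ M_new = 236.6 / 0.008616 = 27460 t.
(Equivalently M_new = M × F_new/F_old = 42340 × 236.6/364.8.)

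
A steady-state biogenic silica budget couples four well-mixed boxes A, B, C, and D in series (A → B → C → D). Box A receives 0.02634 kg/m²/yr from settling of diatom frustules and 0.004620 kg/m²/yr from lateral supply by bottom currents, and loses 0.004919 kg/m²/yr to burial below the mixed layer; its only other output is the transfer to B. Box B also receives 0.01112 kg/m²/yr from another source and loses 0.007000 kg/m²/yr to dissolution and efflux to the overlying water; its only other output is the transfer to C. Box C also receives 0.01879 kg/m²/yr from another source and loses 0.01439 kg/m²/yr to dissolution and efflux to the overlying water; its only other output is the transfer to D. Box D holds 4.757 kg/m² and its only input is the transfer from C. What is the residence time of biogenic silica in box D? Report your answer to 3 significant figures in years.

Box A: F(A→B) = (0.02634 + 0.004620) − 0.004919 = 0.026041 kg/m²/yr.
Box B: F(B→C) = (0.026041 + 0.01112) − 0.007000 = 0.030161 kg/m²/yr.
Box C: F(C→D) = (0.030161 + 0.01879) − 0.01439 = 0.034561 kg/m²/yr.
Box D throughput = its input = 0.034561 kg/m²/yr; τ = 4.757 / 0.034561 = 137.6 yr.

138 yr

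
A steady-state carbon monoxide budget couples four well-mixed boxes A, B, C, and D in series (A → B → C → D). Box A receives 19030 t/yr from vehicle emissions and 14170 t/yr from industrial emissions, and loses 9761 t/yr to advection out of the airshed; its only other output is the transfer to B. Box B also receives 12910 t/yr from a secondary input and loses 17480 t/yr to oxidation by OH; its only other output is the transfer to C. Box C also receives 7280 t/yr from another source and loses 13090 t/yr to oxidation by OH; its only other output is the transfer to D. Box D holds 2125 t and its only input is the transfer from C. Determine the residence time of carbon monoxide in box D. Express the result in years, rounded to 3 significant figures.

0.163 yr

Box A: F(A→B) = (19030 + 14170) − 9761 = 23439 t/yr.
Box B: F(B→C) = (23439 + 12910) − 17480 = 18869 t/yr.
Box C: F(C→D) = (18869 + 7280) − 13090 = 13059 t/yr.
Box D throughput = its input = 13059 t/yr; τ = 2125 / 13059 = 0.1627 yr.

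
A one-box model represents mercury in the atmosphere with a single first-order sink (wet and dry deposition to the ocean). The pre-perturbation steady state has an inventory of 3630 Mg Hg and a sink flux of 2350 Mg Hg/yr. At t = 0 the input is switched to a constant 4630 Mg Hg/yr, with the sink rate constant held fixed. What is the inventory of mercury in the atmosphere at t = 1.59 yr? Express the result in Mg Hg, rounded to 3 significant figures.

Residence time τ = M₀/F₀ = 1.545 yr. The eventual steady state is M_∞ = M₀·(F₁/F₀) = 3630 × 4630/2350 = 7151.9 Mg Hg.
The anomaly ΔM(t) = M(t) − M_∞ decays as ΔM₀·e^(−t/τ) with ΔM₀ = 3630 − 7151.9 = −3522 Mg Hg.
At t = 1.59 yr, e^(−t/τ) = e^(−1.029) = 0.3572, so ΔM = −1258 Mg Hg and M = 7151.9 − 1258 = 5893.7 Mg Hg.

5890 Mg Hg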